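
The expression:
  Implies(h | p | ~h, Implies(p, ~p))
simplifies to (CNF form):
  ~p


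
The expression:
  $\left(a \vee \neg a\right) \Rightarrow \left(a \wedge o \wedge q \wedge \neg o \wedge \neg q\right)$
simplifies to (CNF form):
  $\text{False}$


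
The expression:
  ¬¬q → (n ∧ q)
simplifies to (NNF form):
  n ∨ ¬q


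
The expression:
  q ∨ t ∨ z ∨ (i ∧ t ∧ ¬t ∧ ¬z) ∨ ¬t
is always true.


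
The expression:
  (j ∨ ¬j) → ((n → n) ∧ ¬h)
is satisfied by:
  {h: False}


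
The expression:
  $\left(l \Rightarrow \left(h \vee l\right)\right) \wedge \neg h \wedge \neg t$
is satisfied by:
  {h: False, t: False}


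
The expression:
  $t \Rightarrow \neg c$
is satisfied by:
  {c: False, t: False}
  {t: True, c: False}
  {c: True, t: False}


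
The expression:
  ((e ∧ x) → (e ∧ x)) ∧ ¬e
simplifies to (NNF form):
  ¬e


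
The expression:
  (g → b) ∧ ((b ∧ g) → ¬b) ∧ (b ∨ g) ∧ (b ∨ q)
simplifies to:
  b ∧ ¬g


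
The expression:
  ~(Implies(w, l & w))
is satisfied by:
  {w: True, l: False}


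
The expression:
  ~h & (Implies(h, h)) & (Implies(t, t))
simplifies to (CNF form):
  ~h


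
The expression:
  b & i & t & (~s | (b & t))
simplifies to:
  b & i & t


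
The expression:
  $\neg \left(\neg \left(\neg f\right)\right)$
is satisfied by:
  {f: False}


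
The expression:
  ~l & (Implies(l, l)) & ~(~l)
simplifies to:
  False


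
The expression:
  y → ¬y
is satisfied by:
  {y: False}


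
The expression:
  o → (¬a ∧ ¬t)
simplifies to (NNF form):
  (¬a ∧ ¬t) ∨ ¬o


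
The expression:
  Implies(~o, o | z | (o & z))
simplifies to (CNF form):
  o | z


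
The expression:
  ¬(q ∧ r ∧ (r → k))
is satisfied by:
  {k: False, q: False, r: False}
  {r: True, k: False, q: False}
  {q: True, k: False, r: False}
  {r: True, q: True, k: False}
  {k: True, r: False, q: False}
  {r: True, k: True, q: False}
  {q: True, k: True, r: False}


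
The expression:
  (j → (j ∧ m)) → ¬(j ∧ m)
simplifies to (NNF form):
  ¬j ∨ ¬m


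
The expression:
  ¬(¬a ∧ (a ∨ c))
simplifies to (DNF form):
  a ∨ ¬c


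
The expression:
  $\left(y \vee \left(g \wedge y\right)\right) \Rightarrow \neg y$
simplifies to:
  $\neg y$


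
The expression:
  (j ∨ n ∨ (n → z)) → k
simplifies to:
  k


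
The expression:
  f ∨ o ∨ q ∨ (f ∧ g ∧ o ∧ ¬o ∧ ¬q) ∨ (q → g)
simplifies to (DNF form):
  True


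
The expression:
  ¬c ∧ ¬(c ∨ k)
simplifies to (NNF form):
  ¬c ∧ ¬k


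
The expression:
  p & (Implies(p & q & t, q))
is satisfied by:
  {p: True}


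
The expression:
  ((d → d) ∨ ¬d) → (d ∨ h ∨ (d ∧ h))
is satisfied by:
  {d: True, h: True}
  {d: True, h: False}
  {h: True, d: False}


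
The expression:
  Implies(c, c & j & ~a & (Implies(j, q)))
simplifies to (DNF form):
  ~c | (j & q & ~a)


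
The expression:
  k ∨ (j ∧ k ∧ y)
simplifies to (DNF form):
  k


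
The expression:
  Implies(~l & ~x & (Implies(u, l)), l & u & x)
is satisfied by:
  {x: True, l: True, u: True}
  {x: True, l: True, u: False}
  {x: True, u: True, l: False}
  {x: True, u: False, l: False}
  {l: True, u: True, x: False}
  {l: True, u: False, x: False}
  {u: True, l: False, x: False}


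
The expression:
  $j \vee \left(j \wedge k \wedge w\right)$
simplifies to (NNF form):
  $j$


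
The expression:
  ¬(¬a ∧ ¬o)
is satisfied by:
  {a: True, o: True}
  {a: True, o: False}
  {o: True, a: False}


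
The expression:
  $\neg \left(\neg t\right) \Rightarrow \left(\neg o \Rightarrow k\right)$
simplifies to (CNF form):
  $k \vee o \vee \neg t$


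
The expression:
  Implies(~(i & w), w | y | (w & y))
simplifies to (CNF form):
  w | y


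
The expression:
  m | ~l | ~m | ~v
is always true.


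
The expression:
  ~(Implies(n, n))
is never true.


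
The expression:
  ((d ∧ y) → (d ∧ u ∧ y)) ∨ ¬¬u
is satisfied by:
  {u: True, d: False, y: False}
  {u: False, d: False, y: False}
  {y: True, u: True, d: False}
  {y: True, u: False, d: False}
  {d: True, u: True, y: False}
  {d: True, u: False, y: False}
  {d: True, y: True, u: True}


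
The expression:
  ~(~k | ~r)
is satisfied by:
  {r: True, k: True}


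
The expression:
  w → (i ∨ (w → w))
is always true.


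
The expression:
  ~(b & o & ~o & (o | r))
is always true.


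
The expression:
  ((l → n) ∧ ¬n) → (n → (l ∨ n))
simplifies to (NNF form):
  True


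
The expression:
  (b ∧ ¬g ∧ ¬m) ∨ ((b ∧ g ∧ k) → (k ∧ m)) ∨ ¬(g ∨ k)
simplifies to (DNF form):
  m ∨ ¬b ∨ ¬g ∨ ¬k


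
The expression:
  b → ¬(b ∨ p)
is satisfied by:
  {b: False}


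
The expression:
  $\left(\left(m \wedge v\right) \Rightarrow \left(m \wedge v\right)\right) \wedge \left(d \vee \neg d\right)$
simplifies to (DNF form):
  $\text{True}$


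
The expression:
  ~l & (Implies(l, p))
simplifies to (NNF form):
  ~l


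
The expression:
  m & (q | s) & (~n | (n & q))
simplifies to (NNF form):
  m & (q | s) & (q | ~n)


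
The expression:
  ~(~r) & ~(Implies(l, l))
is never true.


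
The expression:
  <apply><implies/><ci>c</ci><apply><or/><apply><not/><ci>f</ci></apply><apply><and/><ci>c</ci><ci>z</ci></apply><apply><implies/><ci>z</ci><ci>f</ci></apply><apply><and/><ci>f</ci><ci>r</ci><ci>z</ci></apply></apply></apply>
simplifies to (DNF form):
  <true/>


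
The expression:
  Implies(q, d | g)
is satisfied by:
  {d: True, g: True, q: False}
  {d: True, g: False, q: False}
  {g: True, d: False, q: False}
  {d: False, g: False, q: False}
  {d: True, q: True, g: True}
  {d: True, q: True, g: False}
  {q: True, g: True, d: False}


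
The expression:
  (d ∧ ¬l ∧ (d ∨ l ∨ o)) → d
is always true.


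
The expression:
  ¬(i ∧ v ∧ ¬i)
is always true.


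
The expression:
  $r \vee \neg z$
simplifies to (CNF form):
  $r \vee \neg z$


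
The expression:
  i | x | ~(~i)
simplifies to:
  i | x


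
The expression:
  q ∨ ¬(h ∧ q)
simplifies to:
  True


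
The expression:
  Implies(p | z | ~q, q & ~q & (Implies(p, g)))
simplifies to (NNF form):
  q & ~p & ~z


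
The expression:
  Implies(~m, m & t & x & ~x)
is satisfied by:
  {m: True}


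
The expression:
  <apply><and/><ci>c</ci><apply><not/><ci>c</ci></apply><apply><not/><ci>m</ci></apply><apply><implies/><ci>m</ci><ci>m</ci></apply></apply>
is never true.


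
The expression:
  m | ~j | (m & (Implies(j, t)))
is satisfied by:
  {m: True, j: False}
  {j: False, m: False}
  {j: True, m: True}


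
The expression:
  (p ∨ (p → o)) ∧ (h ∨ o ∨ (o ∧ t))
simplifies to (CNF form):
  h ∨ o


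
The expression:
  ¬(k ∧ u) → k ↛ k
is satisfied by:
  {u: True, k: True}


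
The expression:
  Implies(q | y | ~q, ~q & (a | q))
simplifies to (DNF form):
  a & ~q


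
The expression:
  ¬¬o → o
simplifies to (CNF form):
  True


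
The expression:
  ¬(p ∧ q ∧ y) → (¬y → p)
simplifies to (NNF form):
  p ∨ y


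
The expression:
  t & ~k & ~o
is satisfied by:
  {t: True, o: False, k: False}


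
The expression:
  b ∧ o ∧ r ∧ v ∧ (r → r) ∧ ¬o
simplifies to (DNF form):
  False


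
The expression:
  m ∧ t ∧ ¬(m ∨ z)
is never true.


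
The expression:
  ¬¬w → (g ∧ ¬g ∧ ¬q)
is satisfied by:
  {w: False}


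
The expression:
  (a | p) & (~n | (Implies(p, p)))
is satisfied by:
  {a: True, p: True}
  {a: True, p: False}
  {p: True, a: False}


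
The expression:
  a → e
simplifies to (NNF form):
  e ∨ ¬a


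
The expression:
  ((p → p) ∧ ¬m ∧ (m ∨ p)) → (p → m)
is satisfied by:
  {m: True, p: False}
  {p: False, m: False}
  {p: True, m: True}


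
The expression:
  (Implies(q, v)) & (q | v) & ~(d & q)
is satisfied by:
  {v: True, q: False, d: False}
  {v: True, d: True, q: False}
  {v: True, q: True, d: False}


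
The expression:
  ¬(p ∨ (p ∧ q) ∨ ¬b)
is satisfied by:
  {b: True, p: False}


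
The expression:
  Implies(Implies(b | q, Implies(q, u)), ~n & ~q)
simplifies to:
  (q & ~u) | (~n & ~q)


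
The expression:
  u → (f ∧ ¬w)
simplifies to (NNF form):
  (f ∧ ¬w) ∨ ¬u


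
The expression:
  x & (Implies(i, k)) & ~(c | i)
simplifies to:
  x & ~c & ~i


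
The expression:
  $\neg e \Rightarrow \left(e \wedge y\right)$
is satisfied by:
  {e: True}


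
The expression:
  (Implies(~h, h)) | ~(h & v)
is always true.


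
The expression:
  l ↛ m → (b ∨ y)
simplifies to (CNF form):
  b ∨ m ∨ y ∨ ¬l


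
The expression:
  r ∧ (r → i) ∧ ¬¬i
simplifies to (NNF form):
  i ∧ r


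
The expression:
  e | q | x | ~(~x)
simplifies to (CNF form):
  e | q | x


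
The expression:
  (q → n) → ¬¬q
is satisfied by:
  {q: True}


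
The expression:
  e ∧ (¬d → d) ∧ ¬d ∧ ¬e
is never true.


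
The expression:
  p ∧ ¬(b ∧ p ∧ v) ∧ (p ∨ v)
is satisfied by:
  {p: True, v: False, b: False}
  {b: True, p: True, v: False}
  {v: True, p: True, b: False}


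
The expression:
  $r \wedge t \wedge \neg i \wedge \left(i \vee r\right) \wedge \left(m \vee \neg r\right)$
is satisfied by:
  {t: True, m: True, r: True, i: False}


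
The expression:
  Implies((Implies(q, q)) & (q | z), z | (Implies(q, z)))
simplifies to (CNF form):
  z | ~q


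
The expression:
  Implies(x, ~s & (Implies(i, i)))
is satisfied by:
  {s: False, x: False}
  {x: True, s: False}
  {s: True, x: False}


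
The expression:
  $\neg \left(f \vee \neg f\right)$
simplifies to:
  $\text{False}$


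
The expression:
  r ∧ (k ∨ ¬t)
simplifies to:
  r ∧ (k ∨ ¬t)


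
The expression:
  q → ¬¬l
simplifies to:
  l ∨ ¬q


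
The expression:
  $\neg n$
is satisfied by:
  {n: False}


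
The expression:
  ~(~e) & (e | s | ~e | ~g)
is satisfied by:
  {e: True}


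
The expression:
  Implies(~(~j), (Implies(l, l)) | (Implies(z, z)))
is always true.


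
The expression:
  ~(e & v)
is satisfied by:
  {v: False, e: False}
  {e: True, v: False}
  {v: True, e: False}


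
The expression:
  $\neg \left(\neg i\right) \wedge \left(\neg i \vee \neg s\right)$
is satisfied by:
  {i: True, s: False}


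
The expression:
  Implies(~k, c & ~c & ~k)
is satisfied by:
  {k: True}


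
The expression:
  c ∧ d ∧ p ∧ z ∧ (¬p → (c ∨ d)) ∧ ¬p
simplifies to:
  False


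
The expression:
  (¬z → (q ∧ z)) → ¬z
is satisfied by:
  {z: False}


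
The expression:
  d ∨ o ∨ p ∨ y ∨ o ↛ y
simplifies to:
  d ∨ o ∨ p ∨ y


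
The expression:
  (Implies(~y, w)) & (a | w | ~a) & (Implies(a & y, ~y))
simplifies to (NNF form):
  (w & ~y) | (y & ~a)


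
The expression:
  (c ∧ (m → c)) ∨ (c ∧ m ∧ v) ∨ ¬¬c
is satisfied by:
  {c: True}


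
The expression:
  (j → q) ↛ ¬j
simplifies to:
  j ∧ q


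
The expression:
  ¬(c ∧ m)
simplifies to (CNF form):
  ¬c ∨ ¬m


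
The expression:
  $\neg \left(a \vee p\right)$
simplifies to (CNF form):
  $\neg a \wedge \neg p$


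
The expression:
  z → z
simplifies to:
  True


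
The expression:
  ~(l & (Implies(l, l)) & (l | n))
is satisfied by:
  {l: False}


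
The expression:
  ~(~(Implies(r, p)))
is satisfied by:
  {p: True, r: False}
  {r: False, p: False}
  {r: True, p: True}


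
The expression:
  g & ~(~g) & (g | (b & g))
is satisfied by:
  {g: True}


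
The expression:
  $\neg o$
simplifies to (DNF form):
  $\neg o$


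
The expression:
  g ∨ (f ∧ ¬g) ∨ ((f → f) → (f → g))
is always true.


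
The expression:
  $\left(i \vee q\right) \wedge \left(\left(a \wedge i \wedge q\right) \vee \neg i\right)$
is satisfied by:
  {a: True, q: True, i: False}
  {q: True, i: False, a: False}
  {a: True, i: True, q: True}


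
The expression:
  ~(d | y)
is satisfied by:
  {d: False, y: False}


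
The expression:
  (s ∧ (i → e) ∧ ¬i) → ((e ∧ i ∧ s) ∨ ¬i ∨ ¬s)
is always true.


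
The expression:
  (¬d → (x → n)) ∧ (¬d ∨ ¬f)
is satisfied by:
  {n: True, x: False, d: False, f: False}
  {n: False, x: False, d: False, f: False}
  {f: True, n: True, x: False, d: False}
  {f: True, n: False, x: False, d: False}
  {n: True, x: True, f: False, d: False}
  {f: True, n: True, x: True, d: False}
  {d: True, n: True, f: False, x: False}
  {d: True, f: False, x: False, n: False}
  {n: True, d: True, x: True, f: False}
  {d: True, x: True, f: False, n: False}


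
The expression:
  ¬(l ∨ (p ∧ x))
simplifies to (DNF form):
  (¬l ∧ ¬p) ∨ (¬l ∧ ¬x)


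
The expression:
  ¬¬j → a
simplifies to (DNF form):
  a ∨ ¬j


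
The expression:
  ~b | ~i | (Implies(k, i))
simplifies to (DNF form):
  True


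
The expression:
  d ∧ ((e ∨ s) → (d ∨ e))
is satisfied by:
  {d: True}


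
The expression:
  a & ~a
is never true.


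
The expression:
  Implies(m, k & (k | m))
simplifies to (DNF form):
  k | ~m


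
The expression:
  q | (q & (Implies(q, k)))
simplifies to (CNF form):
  q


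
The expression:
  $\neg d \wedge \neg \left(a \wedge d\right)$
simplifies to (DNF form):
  $\neg d$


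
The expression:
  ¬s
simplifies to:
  ¬s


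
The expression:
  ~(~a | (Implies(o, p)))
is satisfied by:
  {a: True, o: True, p: False}


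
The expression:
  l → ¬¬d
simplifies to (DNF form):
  d ∨ ¬l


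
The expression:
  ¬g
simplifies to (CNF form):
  ¬g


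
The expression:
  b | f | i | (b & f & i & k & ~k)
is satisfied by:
  {i: True, b: True, f: True}
  {i: True, b: True, f: False}
  {i: True, f: True, b: False}
  {i: True, f: False, b: False}
  {b: True, f: True, i: False}
  {b: True, f: False, i: False}
  {f: True, b: False, i: False}


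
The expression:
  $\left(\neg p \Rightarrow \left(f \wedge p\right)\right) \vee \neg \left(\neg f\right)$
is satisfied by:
  {p: True, f: True}
  {p: True, f: False}
  {f: True, p: False}


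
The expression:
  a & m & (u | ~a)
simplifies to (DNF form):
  a & m & u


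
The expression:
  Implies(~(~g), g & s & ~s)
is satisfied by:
  {g: False}


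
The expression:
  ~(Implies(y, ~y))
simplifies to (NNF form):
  y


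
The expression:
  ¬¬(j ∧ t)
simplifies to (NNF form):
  j ∧ t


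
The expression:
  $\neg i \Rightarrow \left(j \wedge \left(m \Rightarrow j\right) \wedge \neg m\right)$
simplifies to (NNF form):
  $i \vee \left(j \wedge \neg m\right)$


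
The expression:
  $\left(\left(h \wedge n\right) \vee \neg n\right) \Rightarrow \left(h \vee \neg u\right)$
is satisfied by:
  {n: True, h: True, u: False}
  {n: True, u: False, h: False}
  {h: True, u: False, n: False}
  {h: False, u: False, n: False}
  {n: True, h: True, u: True}
  {n: True, u: True, h: False}
  {h: True, u: True, n: False}


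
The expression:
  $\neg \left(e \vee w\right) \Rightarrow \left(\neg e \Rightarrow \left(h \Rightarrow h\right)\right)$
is always true.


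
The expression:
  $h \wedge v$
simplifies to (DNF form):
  $h \wedge v$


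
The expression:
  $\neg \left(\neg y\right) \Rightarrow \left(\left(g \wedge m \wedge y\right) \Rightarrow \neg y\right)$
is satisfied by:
  {g: False, m: False, y: False}
  {y: True, g: False, m: False}
  {m: True, g: False, y: False}
  {y: True, m: True, g: False}
  {g: True, y: False, m: False}
  {y: True, g: True, m: False}
  {m: True, g: True, y: False}


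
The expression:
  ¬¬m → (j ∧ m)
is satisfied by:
  {j: True, m: False}
  {m: False, j: False}
  {m: True, j: True}


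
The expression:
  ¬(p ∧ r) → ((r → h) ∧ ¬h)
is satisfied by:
  {p: True, r: False, h: False}
  {r: False, h: False, p: False}
  {p: True, r: True, h: False}
  {p: True, h: True, r: True}


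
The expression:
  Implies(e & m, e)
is always true.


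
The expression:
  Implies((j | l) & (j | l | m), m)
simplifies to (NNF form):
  m | (~j & ~l)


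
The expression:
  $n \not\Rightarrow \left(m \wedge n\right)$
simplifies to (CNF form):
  $n \wedge \neg m$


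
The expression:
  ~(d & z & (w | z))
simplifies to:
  ~d | ~z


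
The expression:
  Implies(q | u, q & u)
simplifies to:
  (q & u) | (~q & ~u)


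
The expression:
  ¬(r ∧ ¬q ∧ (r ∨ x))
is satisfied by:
  {q: True, r: False}
  {r: False, q: False}
  {r: True, q: True}


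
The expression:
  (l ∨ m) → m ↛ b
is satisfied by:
  {m: False, l: False, b: False}
  {b: True, m: False, l: False}
  {m: True, b: False, l: False}
  {l: True, m: True, b: False}


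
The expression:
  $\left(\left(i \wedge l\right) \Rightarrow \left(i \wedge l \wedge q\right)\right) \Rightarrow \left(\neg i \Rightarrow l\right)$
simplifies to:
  $i \vee l$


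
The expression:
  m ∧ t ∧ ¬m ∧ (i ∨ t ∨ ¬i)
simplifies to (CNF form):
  False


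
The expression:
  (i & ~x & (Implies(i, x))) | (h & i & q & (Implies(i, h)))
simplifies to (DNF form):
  h & i & q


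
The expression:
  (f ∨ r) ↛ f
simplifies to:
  r ∧ ¬f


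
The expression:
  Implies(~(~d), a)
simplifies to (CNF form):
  a | ~d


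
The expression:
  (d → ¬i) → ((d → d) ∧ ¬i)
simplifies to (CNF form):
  d ∨ ¬i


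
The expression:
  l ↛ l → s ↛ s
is always true.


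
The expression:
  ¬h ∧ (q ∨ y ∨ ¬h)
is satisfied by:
  {h: False}


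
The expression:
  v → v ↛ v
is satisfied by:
  {v: False}


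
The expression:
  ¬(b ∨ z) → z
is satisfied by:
  {b: True, z: True}
  {b: True, z: False}
  {z: True, b: False}


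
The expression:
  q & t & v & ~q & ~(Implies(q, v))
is never true.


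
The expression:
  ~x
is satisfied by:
  {x: False}


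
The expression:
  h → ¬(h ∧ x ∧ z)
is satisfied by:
  {h: False, z: False, x: False}
  {x: True, h: False, z: False}
  {z: True, h: False, x: False}
  {x: True, z: True, h: False}
  {h: True, x: False, z: False}
  {x: True, h: True, z: False}
  {z: True, h: True, x: False}


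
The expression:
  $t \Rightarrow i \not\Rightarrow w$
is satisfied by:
  {i: True, t: False, w: False}
  {i: False, t: False, w: False}
  {w: True, i: True, t: False}
  {w: True, i: False, t: False}
  {t: True, i: True, w: False}


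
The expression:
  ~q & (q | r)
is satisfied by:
  {r: True, q: False}


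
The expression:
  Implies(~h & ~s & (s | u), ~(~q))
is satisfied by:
  {s: True, q: True, h: True, u: False}
  {s: True, q: True, u: False, h: False}
  {s: True, h: True, u: False, q: False}
  {s: True, u: False, h: False, q: False}
  {q: True, h: True, u: False, s: False}
  {q: True, u: False, h: False, s: False}
  {h: True, q: False, u: False, s: False}
  {q: False, u: False, h: False, s: False}
  {q: True, s: True, u: True, h: True}
  {q: True, s: True, u: True, h: False}
  {s: True, u: True, h: True, q: False}
  {s: True, u: True, q: False, h: False}
  {h: True, u: True, q: True, s: False}
  {u: True, q: True, s: False, h: False}
  {u: True, h: True, s: False, q: False}


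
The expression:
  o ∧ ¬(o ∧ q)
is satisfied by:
  {o: True, q: False}


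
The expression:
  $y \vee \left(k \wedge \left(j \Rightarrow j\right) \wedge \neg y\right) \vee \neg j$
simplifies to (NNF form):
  $k \vee y \vee \neg j$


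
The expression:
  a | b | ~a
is always true.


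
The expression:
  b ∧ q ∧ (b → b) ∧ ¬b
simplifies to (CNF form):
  False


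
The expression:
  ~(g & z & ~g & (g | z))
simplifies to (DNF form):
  True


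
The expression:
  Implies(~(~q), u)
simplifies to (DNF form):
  u | ~q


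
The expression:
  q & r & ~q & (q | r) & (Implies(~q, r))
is never true.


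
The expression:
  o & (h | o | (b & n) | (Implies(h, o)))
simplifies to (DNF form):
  o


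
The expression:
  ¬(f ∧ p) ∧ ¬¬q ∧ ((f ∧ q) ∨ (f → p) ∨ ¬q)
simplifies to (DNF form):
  (q ∧ ¬f) ∨ (q ∧ ¬p)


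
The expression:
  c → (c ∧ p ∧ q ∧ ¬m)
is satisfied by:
  {p: True, q: True, m: False, c: False}
  {p: True, q: False, m: False, c: False}
  {q: True, p: False, m: False, c: False}
  {p: False, q: False, m: False, c: False}
  {p: True, m: True, q: True, c: False}
  {p: True, m: True, q: False, c: False}
  {m: True, q: True, p: False, c: False}
  {m: True, p: False, q: False, c: False}
  {p: True, c: True, m: False, q: True}


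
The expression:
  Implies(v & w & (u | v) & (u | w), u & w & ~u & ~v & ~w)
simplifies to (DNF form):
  ~v | ~w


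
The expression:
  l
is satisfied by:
  {l: True}


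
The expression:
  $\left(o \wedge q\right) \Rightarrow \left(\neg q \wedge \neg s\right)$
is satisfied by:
  {o: False, q: False}
  {q: True, o: False}
  {o: True, q: False}


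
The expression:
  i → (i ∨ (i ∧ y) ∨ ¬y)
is always true.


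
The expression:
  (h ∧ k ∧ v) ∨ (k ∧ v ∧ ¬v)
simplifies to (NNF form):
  h ∧ k ∧ v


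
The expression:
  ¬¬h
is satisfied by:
  {h: True}


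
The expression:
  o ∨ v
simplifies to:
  o ∨ v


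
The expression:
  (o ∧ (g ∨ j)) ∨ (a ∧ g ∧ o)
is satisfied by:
  {g: True, j: True, o: True}
  {g: True, o: True, j: False}
  {j: True, o: True, g: False}


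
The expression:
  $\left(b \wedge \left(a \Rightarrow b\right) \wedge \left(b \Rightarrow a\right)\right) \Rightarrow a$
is always true.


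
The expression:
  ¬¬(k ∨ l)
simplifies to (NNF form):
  k ∨ l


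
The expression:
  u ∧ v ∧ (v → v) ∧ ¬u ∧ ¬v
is never true.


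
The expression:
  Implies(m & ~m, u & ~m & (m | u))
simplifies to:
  True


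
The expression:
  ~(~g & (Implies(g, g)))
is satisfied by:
  {g: True}


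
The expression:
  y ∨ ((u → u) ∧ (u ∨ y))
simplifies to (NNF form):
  u ∨ y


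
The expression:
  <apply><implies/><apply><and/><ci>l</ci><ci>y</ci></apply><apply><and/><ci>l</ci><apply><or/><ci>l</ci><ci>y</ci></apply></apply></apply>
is always true.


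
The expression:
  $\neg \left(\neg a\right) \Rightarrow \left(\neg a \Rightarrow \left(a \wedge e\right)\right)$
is always true.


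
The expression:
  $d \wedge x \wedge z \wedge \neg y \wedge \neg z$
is never true.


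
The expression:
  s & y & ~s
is never true.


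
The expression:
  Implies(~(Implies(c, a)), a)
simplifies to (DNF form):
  a | ~c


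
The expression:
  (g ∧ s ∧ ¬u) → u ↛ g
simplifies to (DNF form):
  u ∨ ¬g ∨ ¬s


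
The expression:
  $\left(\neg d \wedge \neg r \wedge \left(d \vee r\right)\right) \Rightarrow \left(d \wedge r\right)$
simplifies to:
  $\text{True}$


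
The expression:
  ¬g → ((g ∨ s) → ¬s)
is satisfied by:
  {g: True, s: False}
  {s: False, g: False}
  {s: True, g: True}


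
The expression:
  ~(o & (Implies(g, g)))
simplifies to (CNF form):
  ~o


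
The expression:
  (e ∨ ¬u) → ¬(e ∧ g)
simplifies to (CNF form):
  ¬e ∨ ¬g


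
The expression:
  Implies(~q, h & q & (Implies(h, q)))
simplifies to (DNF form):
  q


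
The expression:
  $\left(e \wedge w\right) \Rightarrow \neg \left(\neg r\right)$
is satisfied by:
  {r: True, w: False, e: False}
  {w: False, e: False, r: False}
  {r: True, e: True, w: False}
  {e: True, w: False, r: False}
  {r: True, w: True, e: False}
  {w: True, r: False, e: False}
  {r: True, e: True, w: True}


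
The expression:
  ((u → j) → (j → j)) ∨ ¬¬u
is always true.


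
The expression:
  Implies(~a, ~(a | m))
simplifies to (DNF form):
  a | ~m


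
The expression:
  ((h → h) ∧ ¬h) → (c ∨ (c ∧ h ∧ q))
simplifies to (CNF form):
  c ∨ h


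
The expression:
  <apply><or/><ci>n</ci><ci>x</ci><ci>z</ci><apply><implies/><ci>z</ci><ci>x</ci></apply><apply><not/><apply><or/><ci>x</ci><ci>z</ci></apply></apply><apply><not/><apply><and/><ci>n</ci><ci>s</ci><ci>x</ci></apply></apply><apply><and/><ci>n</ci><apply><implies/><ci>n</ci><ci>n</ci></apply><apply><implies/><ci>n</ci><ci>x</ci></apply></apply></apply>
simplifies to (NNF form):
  <true/>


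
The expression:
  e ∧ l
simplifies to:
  e ∧ l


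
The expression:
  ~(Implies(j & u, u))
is never true.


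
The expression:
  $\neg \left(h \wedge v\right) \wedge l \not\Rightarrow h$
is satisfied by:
  {l: True, h: False}


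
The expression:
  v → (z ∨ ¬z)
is always true.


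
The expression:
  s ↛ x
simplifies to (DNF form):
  s ∧ ¬x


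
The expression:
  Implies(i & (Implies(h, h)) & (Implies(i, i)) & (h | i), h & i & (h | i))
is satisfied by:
  {h: True, i: False}
  {i: False, h: False}
  {i: True, h: True}


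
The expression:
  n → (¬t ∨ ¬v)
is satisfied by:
  {v: False, t: False, n: False}
  {n: True, v: False, t: False}
  {t: True, v: False, n: False}
  {n: True, t: True, v: False}
  {v: True, n: False, t: False}
  {n: True, v: True, t: False}
  {t: True, v: True, n: False}


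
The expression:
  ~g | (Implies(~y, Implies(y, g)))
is always true.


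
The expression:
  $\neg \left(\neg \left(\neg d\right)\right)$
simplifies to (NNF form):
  $\neg d$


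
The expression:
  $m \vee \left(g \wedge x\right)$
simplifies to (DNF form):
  $m \vee \left(g \wedge x\right)$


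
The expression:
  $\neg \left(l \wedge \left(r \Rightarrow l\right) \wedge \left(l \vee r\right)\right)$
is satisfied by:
  {l: False}


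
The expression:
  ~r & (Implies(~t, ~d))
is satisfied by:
  {t: True, r: False, d: False}
  {r: False, d: False, t: False}
  {d: True, t: True, r: False}


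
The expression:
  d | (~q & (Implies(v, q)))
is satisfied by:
  {d: True, q: False, v: False}
  {d: True, v: True, q: False}
  {d: True, q: True, v: False}
  {d: True, v: True, q: True}
  {v: False, q: False, d: False}


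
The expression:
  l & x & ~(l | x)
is never true.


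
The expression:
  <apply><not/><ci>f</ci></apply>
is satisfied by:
  {f: False}


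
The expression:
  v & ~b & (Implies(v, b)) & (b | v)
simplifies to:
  False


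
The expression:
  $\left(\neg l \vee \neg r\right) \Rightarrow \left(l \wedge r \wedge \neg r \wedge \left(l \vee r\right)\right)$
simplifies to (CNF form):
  $l \wedge r$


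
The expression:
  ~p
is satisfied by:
  {p: False}


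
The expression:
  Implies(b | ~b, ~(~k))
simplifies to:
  k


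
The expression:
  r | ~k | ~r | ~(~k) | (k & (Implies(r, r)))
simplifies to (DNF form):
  True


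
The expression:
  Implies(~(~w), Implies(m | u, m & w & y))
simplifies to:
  ~w | (m & y) | (~m & ~u)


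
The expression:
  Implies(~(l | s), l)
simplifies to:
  l | s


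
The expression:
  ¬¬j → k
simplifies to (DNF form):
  k ∨ ¬j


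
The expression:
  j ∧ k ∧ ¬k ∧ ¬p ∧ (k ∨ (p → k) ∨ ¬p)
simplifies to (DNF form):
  False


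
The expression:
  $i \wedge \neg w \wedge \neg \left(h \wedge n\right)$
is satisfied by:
  {i: True, w: False, h: False, n: False}
  {n: True, i: True, w: False, h: False}
  {h: True, i: True, w: False, n: False}


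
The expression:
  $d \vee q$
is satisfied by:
  {d: True, q: True}
  {d: True, q: False}
  {q: True, d: False}


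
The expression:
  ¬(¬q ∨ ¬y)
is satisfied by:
  {y: True, q: True}


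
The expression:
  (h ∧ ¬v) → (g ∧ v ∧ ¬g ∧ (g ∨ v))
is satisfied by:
  {v: True, h: False}
  {h: False, v: False}
  {h: True, v: True}


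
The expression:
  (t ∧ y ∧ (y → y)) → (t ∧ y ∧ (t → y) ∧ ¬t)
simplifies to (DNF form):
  ¬t ∨ ¬y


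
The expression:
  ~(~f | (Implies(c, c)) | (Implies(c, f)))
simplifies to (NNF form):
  False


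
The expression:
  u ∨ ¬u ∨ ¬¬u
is always true.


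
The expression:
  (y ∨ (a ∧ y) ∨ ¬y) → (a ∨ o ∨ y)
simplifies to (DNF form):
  a ∨ o ∨ y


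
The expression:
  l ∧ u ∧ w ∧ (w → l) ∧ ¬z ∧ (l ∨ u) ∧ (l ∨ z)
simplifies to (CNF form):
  l ∧ u ∧ w ∧ ¬z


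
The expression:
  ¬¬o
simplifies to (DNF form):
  o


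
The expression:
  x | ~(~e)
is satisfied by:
  {x: True, e: True}
  {x: True, e: False}
  {e: True, x: False}


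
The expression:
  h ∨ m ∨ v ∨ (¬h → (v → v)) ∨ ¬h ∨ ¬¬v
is always true.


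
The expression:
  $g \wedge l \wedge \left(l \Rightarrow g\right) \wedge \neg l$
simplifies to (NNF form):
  $\text{False}$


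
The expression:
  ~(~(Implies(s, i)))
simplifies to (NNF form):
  i | ~s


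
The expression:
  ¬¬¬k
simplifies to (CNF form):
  ¬k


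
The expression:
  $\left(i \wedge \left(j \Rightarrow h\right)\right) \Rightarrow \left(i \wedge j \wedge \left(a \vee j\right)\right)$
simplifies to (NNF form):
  $j \vee \neg i$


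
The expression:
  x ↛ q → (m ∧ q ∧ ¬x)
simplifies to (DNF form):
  q ∨ ¬x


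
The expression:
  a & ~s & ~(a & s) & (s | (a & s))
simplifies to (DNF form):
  False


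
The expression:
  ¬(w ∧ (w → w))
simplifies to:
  ¬w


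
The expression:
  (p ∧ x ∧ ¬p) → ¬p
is always true.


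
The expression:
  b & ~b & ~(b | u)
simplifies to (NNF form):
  False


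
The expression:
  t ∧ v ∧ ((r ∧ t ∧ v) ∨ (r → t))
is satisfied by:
  {t: True, v: True}


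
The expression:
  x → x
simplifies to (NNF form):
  True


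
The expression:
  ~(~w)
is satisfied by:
  {w: True}


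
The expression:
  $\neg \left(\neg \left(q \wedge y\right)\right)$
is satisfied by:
  {y: True, q: True}


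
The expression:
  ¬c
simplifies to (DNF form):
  ¬c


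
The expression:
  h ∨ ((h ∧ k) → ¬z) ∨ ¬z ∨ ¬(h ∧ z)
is always true.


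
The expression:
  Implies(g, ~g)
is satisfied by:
  {g: False}


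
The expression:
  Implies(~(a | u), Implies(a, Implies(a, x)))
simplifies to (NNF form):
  True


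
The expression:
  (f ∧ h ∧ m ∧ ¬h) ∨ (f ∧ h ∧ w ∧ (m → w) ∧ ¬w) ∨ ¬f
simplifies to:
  ¬f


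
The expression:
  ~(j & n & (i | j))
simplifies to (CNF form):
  ~j | ~n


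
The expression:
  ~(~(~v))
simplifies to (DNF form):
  ~v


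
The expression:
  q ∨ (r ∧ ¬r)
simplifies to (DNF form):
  q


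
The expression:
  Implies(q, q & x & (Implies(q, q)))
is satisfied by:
  {x: True, q: False}
  {q: False, x: False}
  {q: True, x: True}


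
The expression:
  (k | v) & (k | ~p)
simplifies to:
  k | (v & ~p)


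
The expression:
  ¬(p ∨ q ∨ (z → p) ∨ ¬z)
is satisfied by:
  {z: True, q: False, p: False}


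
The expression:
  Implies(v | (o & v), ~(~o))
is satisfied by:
  {o: True, v: False}
  {v: False, o: False}
  {v: True, o: True}


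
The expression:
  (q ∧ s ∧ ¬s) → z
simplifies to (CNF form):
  True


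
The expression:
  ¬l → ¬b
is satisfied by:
  {l: True, b: False}
  {b: False, l: False}
  {b: True, l: True}


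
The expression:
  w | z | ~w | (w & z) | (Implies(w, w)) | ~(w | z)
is always true.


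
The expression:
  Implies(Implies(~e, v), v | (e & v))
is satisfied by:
  {v: True, e: False}
  {e: False, v: False}
  {e: True, v: True}


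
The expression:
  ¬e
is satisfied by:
  {e: False}


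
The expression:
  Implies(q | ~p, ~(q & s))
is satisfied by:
  {s: False, q: False}
  {q: True, s: False}
  {s: True, q: False}


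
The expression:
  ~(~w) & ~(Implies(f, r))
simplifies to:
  f & w & ~r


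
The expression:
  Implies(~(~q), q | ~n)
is always true.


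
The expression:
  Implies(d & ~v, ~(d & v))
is always true.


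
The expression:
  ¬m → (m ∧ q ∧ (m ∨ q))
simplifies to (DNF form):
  m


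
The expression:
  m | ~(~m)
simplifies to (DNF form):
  m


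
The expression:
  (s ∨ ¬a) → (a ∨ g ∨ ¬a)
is always true.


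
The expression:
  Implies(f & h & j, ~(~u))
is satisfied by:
  {u: True, h: False, j: False, f: False}
  {f: False, h: False, u: False, j: False}
  {f: True, u: True, h: False, j: False}
  {f: True, h: False, u: False, j: False}
  {j: True, u: True, f: False, h: False}
  {j: True, f: False, h: False, u: False}
  {j: True, f: True, u: True, h: False}
  {j: True, f: True, h: False, u: False}
  {u: True, h: True, j: False, f: False}
  {h: True, j: False, u: False, f: False}
  {f: True, h: True, u: True, j: False}
  {f: True, h: True, j: False, u: False}
  {u: True, h: True, j: True, f: False}
  {h: True, j: True, f: False, u: False}
  {f: True, h: True, j: True, u: True}


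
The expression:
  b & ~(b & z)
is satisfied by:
  {b: True, z: False}


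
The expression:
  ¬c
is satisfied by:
  {c: False}


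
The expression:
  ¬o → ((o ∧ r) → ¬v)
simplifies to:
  True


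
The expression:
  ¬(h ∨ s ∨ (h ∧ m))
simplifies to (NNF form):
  ¬h ∧ ¬s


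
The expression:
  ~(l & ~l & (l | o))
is always true.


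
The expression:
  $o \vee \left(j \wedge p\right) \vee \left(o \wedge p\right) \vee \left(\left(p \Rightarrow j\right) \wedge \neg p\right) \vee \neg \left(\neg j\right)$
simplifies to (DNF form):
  $j \vee o \vee \neg p$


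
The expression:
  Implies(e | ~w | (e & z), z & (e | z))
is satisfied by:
  {z: True, w: True, e: False}
  {z: True, e: False, w: False}
  {z: True, w: True, e: True}
  {z: True, e: True, w: False}
  {w: True, e: False, z: False}


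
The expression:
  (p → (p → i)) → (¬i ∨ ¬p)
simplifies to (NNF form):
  ¬i ∨ ¬p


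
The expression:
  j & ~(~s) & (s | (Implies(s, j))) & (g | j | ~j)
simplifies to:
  j & s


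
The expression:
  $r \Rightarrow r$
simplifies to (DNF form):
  $\text{True}$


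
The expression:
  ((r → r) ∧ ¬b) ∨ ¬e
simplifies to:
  ¬b ∨ ¬e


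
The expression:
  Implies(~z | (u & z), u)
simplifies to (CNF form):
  u | z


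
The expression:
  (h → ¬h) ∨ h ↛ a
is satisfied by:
  {h: False, a: False}
  {a: True, h: False}
  {h: True, a: False}


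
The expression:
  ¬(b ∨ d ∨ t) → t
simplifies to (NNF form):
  b ∨ d ∨ t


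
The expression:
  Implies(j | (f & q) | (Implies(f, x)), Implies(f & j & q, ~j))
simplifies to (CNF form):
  ~f | ~j | ~q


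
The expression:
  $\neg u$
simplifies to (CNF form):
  $\neg u$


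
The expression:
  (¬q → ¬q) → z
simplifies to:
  z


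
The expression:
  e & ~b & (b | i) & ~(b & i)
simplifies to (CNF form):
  e & i & ~b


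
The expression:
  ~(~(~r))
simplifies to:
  ~r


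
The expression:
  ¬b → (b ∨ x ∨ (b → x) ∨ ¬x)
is always true.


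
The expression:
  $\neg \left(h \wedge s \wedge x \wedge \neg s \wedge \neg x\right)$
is always true.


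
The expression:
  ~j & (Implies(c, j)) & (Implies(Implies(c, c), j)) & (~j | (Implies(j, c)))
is never true.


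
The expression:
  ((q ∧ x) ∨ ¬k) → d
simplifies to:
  d ∨ (k ∧ ¬q) ∨ (k ∧ ¬x)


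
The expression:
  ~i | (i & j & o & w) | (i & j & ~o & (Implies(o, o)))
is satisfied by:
  {w: True, j: True, o: False, i: False}
  {j: True, w: False, o: False, i: False}
  {w: True, j: True, o: True, i: False}
  {j: True, o: True, w: False, i: False}
  {w: True, o: False, j: False, i: False}
  {w: False, o: False, j: False, i: False}
  {w: True, o: True, j: False, i: False}
  {o: True, w: False, j: False, i: False}
  {i: True, w: True, j: True, o: False}
  {i: True, j: True, w: False, o: False}
  {i: True, w: True, j: True, o: True}


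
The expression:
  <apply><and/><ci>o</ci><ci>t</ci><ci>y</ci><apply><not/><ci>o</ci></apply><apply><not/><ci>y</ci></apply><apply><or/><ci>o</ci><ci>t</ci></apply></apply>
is never true.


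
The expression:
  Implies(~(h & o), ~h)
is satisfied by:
  {o: True, h: False}
  {h: False, o: False}
  {h: True, o: True}


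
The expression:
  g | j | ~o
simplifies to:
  g | j | ~o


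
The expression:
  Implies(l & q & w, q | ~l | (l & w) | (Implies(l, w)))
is always true.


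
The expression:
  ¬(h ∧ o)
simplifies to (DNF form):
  ¬h ∨ ¬o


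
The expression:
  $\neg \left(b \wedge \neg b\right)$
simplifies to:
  $\text{True}$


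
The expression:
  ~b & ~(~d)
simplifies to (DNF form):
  d & ~b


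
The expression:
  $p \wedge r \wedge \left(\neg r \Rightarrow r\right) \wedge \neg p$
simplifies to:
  $\text{False}$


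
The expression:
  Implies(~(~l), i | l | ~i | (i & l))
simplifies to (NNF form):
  True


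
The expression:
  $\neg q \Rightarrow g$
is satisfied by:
  {q: True, g: True}
  {q: True, g: False}
  {g: True, q: False}


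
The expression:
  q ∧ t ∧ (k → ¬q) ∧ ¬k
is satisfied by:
  {t: True, q: True, k: False}


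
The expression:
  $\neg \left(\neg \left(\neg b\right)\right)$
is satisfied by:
  {b: False}


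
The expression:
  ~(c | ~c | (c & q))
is never true.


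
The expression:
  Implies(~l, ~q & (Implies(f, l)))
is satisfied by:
  {l: True, q: False, f: False}
  {f: True, l: True, q: False}
  {l: True, q: True, f: False}
  {f: True, l: True, q: True}
  {f: False, q: False, l: False}


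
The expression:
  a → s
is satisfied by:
  {s: True, a: False}
  {a: False, s: False}
  {a: True, s: True}


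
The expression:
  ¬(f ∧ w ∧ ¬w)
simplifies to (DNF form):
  True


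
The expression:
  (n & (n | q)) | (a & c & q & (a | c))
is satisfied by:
  {n: True, q: True, c: True, a: True}
  {n: True, q: True, c: True, a: False}
  {n: True, q: True, a: True, c: False}
  {n: True, q: True, a: False, c: False}
  {n: True, c: True, a: True, q: False}
  {n: True, c: True, a: False, q: False}
  {n: True, c: False, a: True, q: False}
  {n: True, c: False, a: False, q: False}
  {q: True, c: True, a: True, n: False}


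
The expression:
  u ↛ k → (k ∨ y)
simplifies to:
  k ∨ y ∨ ¬u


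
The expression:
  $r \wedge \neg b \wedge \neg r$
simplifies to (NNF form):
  $\text{False}$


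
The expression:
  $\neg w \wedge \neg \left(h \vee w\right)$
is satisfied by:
  {w: False, h: False}


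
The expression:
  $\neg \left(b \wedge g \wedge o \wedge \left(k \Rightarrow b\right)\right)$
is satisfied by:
  {g: False, o: False, b: False}
  {b: True, g: False, o: False}
  {o: True, g: False, b: False}
  {b: True, o: True, g: False}
  {g: True, b: False, o: False}
  {b: True, g: True, o: False}
  {o: True, g: True, b: False}
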